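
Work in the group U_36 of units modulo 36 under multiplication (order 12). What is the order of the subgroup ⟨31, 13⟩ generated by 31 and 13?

6

|⟨31⟩| = 6 and |⟨13⟩| = 3, so |H| is a multiple of lcm(6, 3) = 6 and divides |G| = 12.
Closing under the operation: H = {1, 7, 13, 19, 25, 31}, so |H| = 6.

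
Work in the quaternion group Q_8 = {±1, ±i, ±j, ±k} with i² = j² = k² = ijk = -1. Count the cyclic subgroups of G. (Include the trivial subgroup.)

5

Group the elements of G by the cyclic subgroup they generate; each cyclic subgroup of order d accounts for φ(d) elements.
Cyclic subgroups by order — order 1: 1; order 2: 1; order 4: 3.
Total: 5.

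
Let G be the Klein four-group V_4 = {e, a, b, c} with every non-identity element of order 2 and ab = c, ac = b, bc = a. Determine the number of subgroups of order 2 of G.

3

|G| = 4 and 2 | 4, so subgroups of order 2 are possible by Lagrange.
The subgroups of order 2 are: {e, a}; {e, b}; {e, c}.
So G has 3 subgroups of order 2.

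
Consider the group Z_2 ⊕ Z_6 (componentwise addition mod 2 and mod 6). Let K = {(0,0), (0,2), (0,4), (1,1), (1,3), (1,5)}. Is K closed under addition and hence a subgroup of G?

|K| = 6 divides |G| = 12, consistent with Lagrange.
K contains the identity, every element's inverse is in K, and K is closed under +: it is a subgroup.
In fact K = ⟨(1,5)⟩.

Yes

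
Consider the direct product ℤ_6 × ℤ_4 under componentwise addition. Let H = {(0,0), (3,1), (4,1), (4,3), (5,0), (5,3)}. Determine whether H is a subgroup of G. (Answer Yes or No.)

No

(5,0) ∈ H but its inverse (1,0) ∉ H, so H is not a subgroup.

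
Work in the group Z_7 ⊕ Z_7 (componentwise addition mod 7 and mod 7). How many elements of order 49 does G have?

0

An element (a,b) has order lcm(ord(a), ord(b)); count pairs with lcm equal to 49.
Enumerating gives 0 such elements.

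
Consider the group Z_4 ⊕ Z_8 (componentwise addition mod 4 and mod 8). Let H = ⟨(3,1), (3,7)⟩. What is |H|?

16

|⟨(3,1)⟩| = 8 and |⟨(3,7)⟩| = 8, so |H| is a multiple of lcm(8, 8) = 8 and divides |G| = 32.
Closing under the operation: H = {(0,0), (0,2), (0,4), (0,6), (1,1), (1,3), (1,5), (1,7), (2,0), (2,2), (2,4), (2,6), (3,1), (3,3), (3,5), (3,7)}, so |H| = 16.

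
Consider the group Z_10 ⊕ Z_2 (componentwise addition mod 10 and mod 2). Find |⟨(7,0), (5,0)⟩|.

|⟨(7,0)⟩| = 10 and |⟨(5,0)⟩| = 2, so |H| is a multiple of lcm(10, 2) = 10 and divides |G| = 20.
Closing under the operation: H = {(0,0), (1,0), (2,0), (3,0), (4,0), (5,0), (6,0), (7,0), (8,0), (9,0)}, so |H| = 10.

10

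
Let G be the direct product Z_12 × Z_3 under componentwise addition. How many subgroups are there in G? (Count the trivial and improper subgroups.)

|G| = 36, so by Lagrange every subgroup order divides 36. Divisors: 1, 2, 3, 4, 6, 9, 12, 18, 36.
Subgroups by order — order 1: 1; order 2: 1; order 3: 4; order 4: 1; order 6: 4; order 9: 1; order 12: 4; order 18: 1; order 36: 1.
Total: 1 + 1 + 4 + 1 + 4 + 1 + 4 + 1 + 1 = 18.

18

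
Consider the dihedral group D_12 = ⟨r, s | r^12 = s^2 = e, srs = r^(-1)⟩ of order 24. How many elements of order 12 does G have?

The elements of order 12 are: r, r^5, r^7, r^11.
That's 4.

4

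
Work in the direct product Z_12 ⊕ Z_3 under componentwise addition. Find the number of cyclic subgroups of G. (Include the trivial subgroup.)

15

Each element a generates a cyclic subgroup ⟨a⟩; distinct elements may generate the same one (a cyclic group of order d has φ(d) generators).
Cyclic subgroups by order — order 1: 1; order 2: 1; order 3: 4; order 4: 1; order 6: 4; order 12: 4.
Total: 15.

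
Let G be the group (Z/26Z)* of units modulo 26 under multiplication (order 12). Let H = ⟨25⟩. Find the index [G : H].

|⟨25⟩| = 2 and |G| = 12.
By Lagrange, [G : H] = |G|/|H| = 12/2 = 6.

6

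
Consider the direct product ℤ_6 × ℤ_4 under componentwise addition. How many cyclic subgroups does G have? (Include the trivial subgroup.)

Group the elements of G by the cyclic subgroup they generate; each cyclic subgroup of order d accounts for φ(d) elements.
Cyclic subgroups by order — order 1: 1; order 2: 3; order 3: 1; order 4: 2; order 6: 3; order 12: 2.
Total: 12.

12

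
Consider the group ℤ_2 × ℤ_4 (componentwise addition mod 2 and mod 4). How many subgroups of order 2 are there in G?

3

|G| = 8 and 2 | 8, so subgroups of order 2 are possible by Lagrange.
The subgroups of order 2 are: {(0,0), (0,2)}; {(0,0), (1,0)}; {(0,0), (1,2)}.
So G has 3 subgroups of order 2.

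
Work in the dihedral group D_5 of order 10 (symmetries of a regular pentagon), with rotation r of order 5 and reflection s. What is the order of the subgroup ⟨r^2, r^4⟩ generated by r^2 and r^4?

5

|⟨r^2⟩| = 5 and |⟨r^4⟩| = 5, so |H| is a multiple of lcm(5, 5) = 5 and divides |G| = 10.
Closing under the operation: H = {e, r, r^2, r^3, r^4}, so |H| = 5.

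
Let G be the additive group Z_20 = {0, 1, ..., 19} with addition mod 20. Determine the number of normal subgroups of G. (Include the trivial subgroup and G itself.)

6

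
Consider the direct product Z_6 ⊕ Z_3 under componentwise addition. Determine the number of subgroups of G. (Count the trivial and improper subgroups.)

|G| = 18, so by Lagrange every subgroup order divides 18. Divisors: 1, 2, 3, 6, 9, 18.
Subgroups by order — order 1: 1; order 2: 1; order 3: 4; order 6: 4; order 9: 1; order 18: 1.
Total: 1 + 1 + 4 + 4 + 1 + 1 = 12.

12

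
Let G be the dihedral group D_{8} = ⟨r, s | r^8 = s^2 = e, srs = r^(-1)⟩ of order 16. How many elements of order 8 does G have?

4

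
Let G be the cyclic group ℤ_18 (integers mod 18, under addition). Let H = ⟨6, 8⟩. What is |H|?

9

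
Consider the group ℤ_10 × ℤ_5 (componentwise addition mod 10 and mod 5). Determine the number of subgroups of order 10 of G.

6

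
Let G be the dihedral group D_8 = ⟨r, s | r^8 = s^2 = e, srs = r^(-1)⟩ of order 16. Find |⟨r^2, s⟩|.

8

|⟨r^2⟩| = 4 and |⟨s⟩| = 2, so |H| is a multiple of lcm(4, 2) = 4 and divides |G| = 16.
Closing under the operation: H = {e, r^2, r^4, r^6, s, r^2s, r^4s, r^6s}, so |H| = 8.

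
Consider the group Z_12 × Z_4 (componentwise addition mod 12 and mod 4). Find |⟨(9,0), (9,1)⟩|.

16

|⟨(9,0)⟩| = 4 and |⟨(9,1)⟩| = 4, so |H| is a multiple of lcm(4, 4) = 4 and divides |G| = 48.
Closing under the operation: H = {(0,0), (0,1), (0,2), (0,3), (3,0), (3,1), (3,2), (3,3), (6,0), (6,1), (6,2), (6,3), (9,0), (9,1), (9,2), (9,3)}, so |H| = 16.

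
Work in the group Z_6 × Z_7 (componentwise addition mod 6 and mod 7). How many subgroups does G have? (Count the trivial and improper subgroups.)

|G| = 42, so by Lagrange every subgroup order divides 42. Divisors: 1, 2, 3, 6, 7, 14, 21, 42.
Subgroups by order — order 1: 1; order 2: 1; order 3: 1; order 6: 1; order 7: 1; order 14: 1; order 21: 1; order 42: 1.
Total: 1 + 1 + 1 + 1 + 1 + 1 + 1 + 1 = 8.

8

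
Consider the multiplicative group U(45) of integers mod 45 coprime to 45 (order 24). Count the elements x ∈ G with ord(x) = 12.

The elements of order 12 are: 2, 7, 13, 22, 23, 32, 38, 43.
That's 8.

8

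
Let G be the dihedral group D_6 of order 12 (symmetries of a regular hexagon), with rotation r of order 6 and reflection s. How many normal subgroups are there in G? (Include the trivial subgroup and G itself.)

7

G has 16 subgroups. Checking conjugation-invariance by order — order 1: 1/1 normal; order 2: 1/7 normal; order 3: 1/1 normal; order 4: 0/3 normal; order 6: 3/3 normal; order 12: 1/1 normal.
Total normal subgroups: 7.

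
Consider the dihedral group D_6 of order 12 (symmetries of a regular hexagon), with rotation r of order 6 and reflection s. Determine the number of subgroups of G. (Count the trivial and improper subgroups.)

16

|G| = 12, so by Lagrange every subgroup order divides 12. Divisors: 1, 2, 3, 4, 6, 12.
Subgroups by order — order 1: 1; order 2: 7; order 3: 1; order 4: 3; order 6: 3; order 12: 1.
Total: 1 + 7 + 1 + 3 + 3 + 1 = 16.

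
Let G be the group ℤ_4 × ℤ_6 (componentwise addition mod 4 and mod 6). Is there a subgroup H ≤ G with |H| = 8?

Yes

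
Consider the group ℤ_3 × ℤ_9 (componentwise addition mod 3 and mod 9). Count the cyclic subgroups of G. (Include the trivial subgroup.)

8

Group the elements of G by the cyclic subgroup they generate; each cyclic subgroup of order d accounts for φ(d) elements.
Cyclic subgroups by order — order 1: 1; order 3: 4; order 9: 3.
Total: 8.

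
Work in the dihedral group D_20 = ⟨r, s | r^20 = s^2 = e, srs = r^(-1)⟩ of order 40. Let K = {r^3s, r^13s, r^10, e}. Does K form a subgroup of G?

|K| = 4 divides |G| = 40, consistent with Lagrange.
K contains the identity, every element's inverse is in K, and K is closed under ·: it is a subgroup.

Yes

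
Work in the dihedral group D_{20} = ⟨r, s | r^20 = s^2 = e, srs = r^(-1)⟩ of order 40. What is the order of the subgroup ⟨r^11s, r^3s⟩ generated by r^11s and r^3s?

10

|⟨r^11s⟩| = 2 and |⟨r^3s⟩| = 2, so |H| is a multiple of lcm(2, 2) = 2 and divides |G| = 40.
Closing under the operation: H = {e, r^4, r^8, r^12, r^16, r^3s, r^7s, r^11s, r^15s, r^19s}, so |H| = 10.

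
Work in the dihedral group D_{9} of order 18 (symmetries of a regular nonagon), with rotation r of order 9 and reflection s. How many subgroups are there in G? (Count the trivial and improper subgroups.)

16

|G| = 18, so by Lagrange every subgroup order divides 18. Divisors: 1, 2, 3, 6, 9, 18.
Subgroups by order — order 1: 1; order 2: 9; order 3: 1; order 6: 3; order 9: 1; order 18: 1.
Total: 1 + 9 + 1 + 3 + 1 + 1 = 16.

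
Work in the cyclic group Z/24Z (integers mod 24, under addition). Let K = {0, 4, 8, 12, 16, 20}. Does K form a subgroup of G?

Yes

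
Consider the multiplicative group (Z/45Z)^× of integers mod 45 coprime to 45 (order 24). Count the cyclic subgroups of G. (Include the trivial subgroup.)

12

Group the elements of G by the cyclic subgroup they generate; each cyclic subgroup of order d accounts for φ(d) elements.
Cyclic subgroups by order — order 1: 1; order 2: 3; order 3: 1; order 4: 2; order 6: 3; order 12: 2.
Total: 12.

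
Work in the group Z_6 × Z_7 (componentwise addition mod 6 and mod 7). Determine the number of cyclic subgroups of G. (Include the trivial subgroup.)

Group the elements of G by the cyclic subgroup they generate; each cyclic subgroup of order d accounts for φ(d) elements.
Cyclic subgroups by order — order 1: 1; order 2: 1; order 3: 1; order 6: 1; order 7: 1; order 14: 1; order 21: 1; order 42: 1.
Total: 8.

8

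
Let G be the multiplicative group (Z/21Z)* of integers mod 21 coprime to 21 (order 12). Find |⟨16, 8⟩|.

|⟨16⟩| = 3 and |⟨8⟩| = 2, so |H| is a multiple of lcm(3, 2) = 6 and divides |G| = 12.
Closing under the operation: H = {1, 2, 4, 8, 11, 16}, so |H| = 6.

6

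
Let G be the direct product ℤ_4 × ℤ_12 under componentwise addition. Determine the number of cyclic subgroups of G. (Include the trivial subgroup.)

A cyclic subgroup of order d is generated by each of its φ(d) elements of order d, so the cyclic subgroups of order d number (#elements of order d)/φ(d).
Cyclic subgroups by order — order 1: 1; order 2: 3; order 3: 1; order 4: 6; order 6: 3; order 12: 6.
Total: 20.

20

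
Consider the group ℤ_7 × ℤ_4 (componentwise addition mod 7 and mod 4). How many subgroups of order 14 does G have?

|G| = 28 and 14 | 28, so subgroups of order 14 are possible by Lagrange.
The subgroups of order 14 are: {(0,0), (0,2), (1,0), (1,2), (2,0), (2,2), (3,0), (3,2), (4,0), (4,2), (5,0), (5,2), (6,0), (6,2)}.
So G has 1 subgroup of order 14.

1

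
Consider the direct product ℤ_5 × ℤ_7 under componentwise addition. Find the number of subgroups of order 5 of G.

1

|G| = 35 and 5 | 35, so subgroups of order 5 are possible by Lagrange.
The subgroups of order 5 are: {(0,0), (1,0), (2,0), (3,0), (4,0)}.
So G has 1 subgroup of order 5.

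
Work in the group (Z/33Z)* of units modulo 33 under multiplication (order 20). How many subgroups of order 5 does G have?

|G| = 20 and 5 | 20, so subgroups of order 5 are possible by Lagrange.
The subgroups of order 5 are: {1, 4, 16, 25, 31}.
So G has 1 subgroup of order 5.

1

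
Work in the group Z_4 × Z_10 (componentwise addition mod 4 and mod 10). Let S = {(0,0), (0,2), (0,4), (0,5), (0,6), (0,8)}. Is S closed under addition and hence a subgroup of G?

|S| = 6 does not divide |G| = 40, so by Lagrange S is not a subgroup.

No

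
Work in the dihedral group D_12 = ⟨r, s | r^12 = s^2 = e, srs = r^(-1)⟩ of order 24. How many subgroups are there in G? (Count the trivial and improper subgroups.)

34

|G| = 24, so by Lagrange every subgroup order divides 24. Divisors: 1, 2, 3, 4, 6, 8, 12, 24.
Subgroups by order — order 1: 1; order 2: 13; order 3: 1; order 4: 7; order 6: 5; order 8: 3; order 12: 3; order 24: 1.
Total: 1 + 13 + 1 + 7 + 5 + 3 + 3 + 1 = 34.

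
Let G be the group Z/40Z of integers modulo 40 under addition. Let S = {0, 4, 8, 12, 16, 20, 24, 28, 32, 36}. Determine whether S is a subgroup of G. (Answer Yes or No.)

|S| = 10 divides |G| = 40, consistent with Lagrange.
S contains the identity, every element's inverse is in S, and S is closed under +: it is a subgroup.
In fact S = ⟨4⟩.

Yes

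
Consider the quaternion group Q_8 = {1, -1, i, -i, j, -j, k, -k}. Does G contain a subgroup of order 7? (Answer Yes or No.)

7 does not divide |G| = 8, so by Lagrange no subgroup of order 7 exists.

No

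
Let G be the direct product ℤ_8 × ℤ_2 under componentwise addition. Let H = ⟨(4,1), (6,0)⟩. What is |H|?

8

|⟨(4,1)⟩| = 2 and |⟨(6,0)⟩| = 4, so |H| is a multiple of lcm(2, 4) = 4 and divides |G| = 16.
Closing under the operation: H = {(0,0), (0,1), (2,0), (2,1), (4,0), (4,1), (6,0), (6,1)}, so |H| = 8.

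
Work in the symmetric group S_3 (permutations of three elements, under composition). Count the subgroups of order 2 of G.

|G| = 6 and 2 | 6, so subgroups of order 2 are possible by Lagrange.
The subgroups of order 2 are: {e, (1 2)}; {e, (1 3)}; {e, (2 3)}.
So G has 3 subgroups of order 2.

3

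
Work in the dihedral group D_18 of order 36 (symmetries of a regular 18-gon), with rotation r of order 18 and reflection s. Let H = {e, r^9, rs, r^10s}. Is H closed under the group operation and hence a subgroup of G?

Yes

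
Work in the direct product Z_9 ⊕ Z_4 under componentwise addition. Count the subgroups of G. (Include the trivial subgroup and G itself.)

9

|G| = 36, so by Lagrange every subgroup order divides 36. Divisors: 1, 2, 3, 4, 6, 9, 12, 18, 36.
Subgroups by order — order 1: 1; order 2: 1; order 3: 1; order 4: 1; order 6: 1; order 9: 1; order 12: 1; order 18: 1; order 36: 1.
Total: 1 + 1 + 1 + 1 + 1 + 1 + 1 + 1 + 1 = 9.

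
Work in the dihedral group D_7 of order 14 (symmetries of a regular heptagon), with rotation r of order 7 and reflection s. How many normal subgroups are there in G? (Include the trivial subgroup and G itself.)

G has 10 subgroups. Checking conjugation-invariance by order — order 1: 1/1 normal; order 2: 0/7 normal; order 7: 1/1 normal; order 14: 1/1 normal.
Total normal subgroups: 3.

3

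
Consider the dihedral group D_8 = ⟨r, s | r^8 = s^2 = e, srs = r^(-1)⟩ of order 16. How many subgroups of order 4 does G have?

5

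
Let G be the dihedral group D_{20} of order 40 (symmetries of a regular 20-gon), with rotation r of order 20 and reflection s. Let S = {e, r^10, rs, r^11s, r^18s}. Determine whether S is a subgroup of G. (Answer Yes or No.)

Closure fails: r^11s · r^18s = r^13 ∉ S. So S is not a subgroup.

No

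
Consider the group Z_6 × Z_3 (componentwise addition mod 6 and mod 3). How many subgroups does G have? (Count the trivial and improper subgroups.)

|G| = 18, so by Lagrange every subgroup order divides 18. Divisors: 1, 2, 3, 6, 9, 18.
Subgroups by order — order 1: 1; order 2: 1; order 3: 4; order 6: 4; order 9: 1; order 18: 1.
Total: 1 + 1 + 4 + 4 + 1 + 1 = 12.

12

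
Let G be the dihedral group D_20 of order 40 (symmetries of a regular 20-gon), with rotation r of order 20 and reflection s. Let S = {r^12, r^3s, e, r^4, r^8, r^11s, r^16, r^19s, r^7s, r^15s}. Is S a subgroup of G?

|S| = 10 divides |G| = 40, consistent with Lagrange.
S contains the identity, every element's inverse is in S, and S is closed under ·: it is a subgroup.

Yes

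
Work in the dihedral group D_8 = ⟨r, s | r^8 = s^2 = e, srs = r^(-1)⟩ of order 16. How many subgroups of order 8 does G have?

|G| = 16 and 8 | 16, so subgroups of order 8 are possible by Lagrange.
The subgroups of order 8 are: {e, r, r^2, r^3, r^4, r^5, r^6, r^7}; {e, r^2, r^4, r^6, s, r^2s, r^4s, r^6s}; {e, r^2, r^4, r^6, rs, r^3s, r^5s, r^7s}.
So G has 3 subgroups of order 8.

3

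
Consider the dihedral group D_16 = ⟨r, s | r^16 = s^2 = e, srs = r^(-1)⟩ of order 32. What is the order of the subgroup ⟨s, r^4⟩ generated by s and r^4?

|⟨s⟩| = 2 and |⟨r^4⟩| = 4, so |H| is a multiple of lcm(2, 4) = 4 and divides |G| = 32.
Closing under the operation: H = {e, r^4, r^8, r^12, s, r^4s, r^8s, r^12s}, so |H| = 8.

8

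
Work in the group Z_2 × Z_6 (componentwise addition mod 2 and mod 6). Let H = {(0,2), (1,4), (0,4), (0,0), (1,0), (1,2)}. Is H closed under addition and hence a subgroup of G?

|H| = 6 divides |G| = 12, consistent with Lagrange.
H contains the identity, every element's inverse is in H, and H is closed under +: it is a subgroup.
In fact H = ⟨(1,2)⟩.

Yes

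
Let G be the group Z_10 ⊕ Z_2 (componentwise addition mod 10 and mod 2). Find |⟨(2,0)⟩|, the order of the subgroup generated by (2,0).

5

The order of (2,0) in Z_10 × Z_2 is lcm(ord(2) in Z_10, ord(0) in Z_2).
ord(2) = 5 and ord(0) = 1, so |⟨(2,0)⟩| = lcm(5, 1) = 5.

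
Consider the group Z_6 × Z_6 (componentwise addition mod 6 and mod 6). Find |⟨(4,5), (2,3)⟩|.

|⟨(4,5)⟩| = 6 and |⟨(2,3)⟩| = 6, so |H| is a multiple of lcm(6, 6) = 6 and divides |G| = 36.
Closing under the operation: H = {(0,0), (0,1), (0,2), (0,3), (0,4), (0,5), (2,0), (2,1), (2,2), (2,3), (2,4), (2,5), (4,0), (4,1), (4,2), (4,3), (4,4), (4,5)}, so |H| = 18.

18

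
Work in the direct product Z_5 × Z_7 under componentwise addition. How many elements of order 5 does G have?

4

An element (a,b) has order lcm(ord(a), ord(b)); count pairs with lcm equal to 5.
Enumerating gives 4 such elements.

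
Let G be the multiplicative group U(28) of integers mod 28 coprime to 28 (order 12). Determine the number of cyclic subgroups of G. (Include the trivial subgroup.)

8

Each element a generates a cyclic subgroup ⟨a⟩; distinct elements may generate the same one (a cyclic group of order d has φ(d) generators).
Cyclic subgroups by order — order 1: 1; order 2: 3; order 3: 1; order 6: 3.
Total: 8.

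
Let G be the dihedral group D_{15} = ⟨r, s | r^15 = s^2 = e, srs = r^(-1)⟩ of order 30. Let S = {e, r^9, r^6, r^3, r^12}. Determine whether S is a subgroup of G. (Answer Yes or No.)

|S| = 5 divides |G| = 30, consistent with Lagrange.
S contains the identity, every element's inverse is in S, and S is closed under ·: it is a subgroup.
In fact S = ⟨r^9⟩.

Yes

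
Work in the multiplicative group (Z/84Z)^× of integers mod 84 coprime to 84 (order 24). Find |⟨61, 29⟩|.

|⟨61⟩| = 6 and |⟨29⟩| = 2, so |H| is a multiple of lcm(6, 2) = 6 and divides |G| = 24.
Closing under the operation: H = {1, 5, 13, 17, 25, 29, 37, 41, 53, 61, 65, 73}, so |H| = 12.

12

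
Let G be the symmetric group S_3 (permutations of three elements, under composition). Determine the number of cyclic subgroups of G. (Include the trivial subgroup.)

5

A cyclic subgroup of order d is generated by each of its φ(d) elements of order d, so the cyclic subgroups of order d number (#elements of order d)/φ(d).
Cyclic subgroups by order — order 1: 1; order 2: 3; order 3: 1.
Total: 5.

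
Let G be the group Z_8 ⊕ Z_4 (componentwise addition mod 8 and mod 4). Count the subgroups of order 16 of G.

3

|G| = 32 and 16 | 32, so subgroups of order 16 are possible by Lagrange.
The subgroups of order 16 are: {(0,0), (0,1), (0,2), (0,3), (2,0), (2,1), (2,2), (2,3), (4,0), (4,1), (4,2), (4,3), (6,0), (6,1), (6,2), (6,3)}; {(0,0), (0,2), (1,0), (1,2), (2,0), (2,2), (3,0), (3,2), (4,0), (4,2), (5,0), (5,2), (6,0), (6,2), (7,0), (7,2)}; {(0,0), (0,2), (1,1), (1,3), (2,0), (2,2), (3,1), (3,3), (4,0), (4,2), (5,1), (5,3), (6,0), (6,2), (7,1), (7,3)}.
So G has 3 subgroups of order 16.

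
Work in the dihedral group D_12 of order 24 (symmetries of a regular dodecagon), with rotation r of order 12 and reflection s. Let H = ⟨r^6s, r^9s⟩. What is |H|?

|⟨r^6s⟩| = 2 and |⟨r^9s⟩| = 2, so |H| is a multiple of lcm(2, 2) = 2 and divides |G| = 24.
Closing under the operation: H = {e, r^3, r^6, r^9, s, r^3s, r^6s, r^9s}, so |H| = 8.

8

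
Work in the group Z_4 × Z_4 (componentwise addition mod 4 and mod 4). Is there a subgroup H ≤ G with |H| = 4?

Yes

4 | 16. A subgroup of order 4 is {(0,0), (0,1), (0,2), (0,3)}.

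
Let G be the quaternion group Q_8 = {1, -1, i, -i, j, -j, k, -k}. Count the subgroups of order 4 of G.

3

|G| = 8 and 4 | 8, so subgroups of order 4 are possible by Lagrange.
The subgroups of order 4 are: {1, -1, i, -i}; {1, -1, j, -j}; {1, -1, k, -k}.
So G has 3 subgroups of order 4.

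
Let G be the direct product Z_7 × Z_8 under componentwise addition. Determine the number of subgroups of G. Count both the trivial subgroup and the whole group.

|G| = 56, so by Lagrange every subgroup order divides 56. Divisors: 1, 2, 4, 7, 8, 14, 28, 56.
Subgroups by order — order 1: 1; order 2: 1; order 4: 1; order 7: 1; order 8: 1; order 14: 1; order 28: 1; order 56: 1.
Total: 1 + 1 + 1 + 1 + 1 + 1 + 1 + 1 = 8.

8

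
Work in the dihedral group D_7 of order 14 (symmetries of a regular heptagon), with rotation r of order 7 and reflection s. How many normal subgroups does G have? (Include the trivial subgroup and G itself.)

G has 10 subgroups. Checking conjugation-invariance by order — order 1: 1/1 normal; order 2: 0/7 normal; order 7: 1/1 normal; order 14: 1/1 normal.
Total normal subgroups: 3.

3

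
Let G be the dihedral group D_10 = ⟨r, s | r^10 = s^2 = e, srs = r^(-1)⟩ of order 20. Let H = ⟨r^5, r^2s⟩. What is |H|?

4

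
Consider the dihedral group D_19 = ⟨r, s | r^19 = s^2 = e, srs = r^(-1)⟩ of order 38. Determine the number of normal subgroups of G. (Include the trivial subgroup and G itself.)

3

G has 22 subgroups. Checking conjugation-invariance by order — order 1: 1/1 normal; order 2: 0/19 normal; order 19: 1/1 normal; order 38: 1/1 normal.
Total normal subgroups: 3.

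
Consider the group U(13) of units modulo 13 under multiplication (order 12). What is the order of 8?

4

Compute successive powers of 8 mod 13: 8, 12, 5, 1; 8^4 ≡ 1 (mod 13).
So |⟨8⟩| = 4.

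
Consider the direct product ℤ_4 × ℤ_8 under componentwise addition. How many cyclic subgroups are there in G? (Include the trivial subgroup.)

Each element a generates a cyclic subgroup ⟨a⟩; distinct elements may generate the same one (a cyclic group of order d has φ(d) generators).
Cyclic subgroups by order — order 1: 1; order 2: 3; order 4: 6; order 8: 4.
Total: 14.

14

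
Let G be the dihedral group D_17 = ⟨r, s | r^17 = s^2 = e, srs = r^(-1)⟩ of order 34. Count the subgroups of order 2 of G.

|G| = 34 and 2 | 34, so subgroups of order 2 are possible by Lagrange.
The subgroups of order 2 are: {e, r^10s}; {e, r^11s}; {e, r^12s}; {e, r^13s}; … (17 in all).
So G has 17 subgroups of order 2.

17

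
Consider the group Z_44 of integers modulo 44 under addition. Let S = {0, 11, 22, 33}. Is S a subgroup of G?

Yes

|S| = 4 divides |G| = 44, consistent with Lagrange.
S contains the identity, every element's inverse is in S, and S is closed under +: it is a subgroup.
In fact S = ⟨33⟩.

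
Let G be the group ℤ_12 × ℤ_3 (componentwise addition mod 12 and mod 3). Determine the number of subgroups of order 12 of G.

4

|G| = 36 and 12 | 36, so subgroups of order 12 are possible by Lagrange.
The subgroups of order 12 are: {(0,0), (0,1), (0,2), (3,0), (3,1), (3,2), (6,0), (6,1), (6,2), (9,0), (9,1), (9,2)}; {(0,0), (1,0), (2,0), (3,0), (4,0), (5,0), (6,0), (7,0), (8,0), (9,0), (10,0), (11,0)}; {(0,0), (1,1), (2,2), (3,0), (4,1), (5,2), (6,0), (7,1), (8,2), (9,0), (10,1), (11,2)}; {(0,0), (1,2), (2,1), (3,0), (4,2), (5,1), (6,0), (7,2), (8,1), (9,0), (10,2), (11,1)}.
So G has 4 subgroups of order 12.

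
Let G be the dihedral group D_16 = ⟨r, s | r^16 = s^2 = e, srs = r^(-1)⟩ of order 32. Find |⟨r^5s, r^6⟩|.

|⟨r^5s⟩| = 2 and |⟨r^6⟩| = 8, so |H| is a multiple of lcm(2, 8) = 8 and divides |G| = 32.
Closing under the operation: H = {e, r^2, r^4, r^6, r^8, r^10, r^12, r^14, rs, r^3s, r^5s, r^7s, r^9s, r^11s, r^13s, r^15s}, so |H| = 16.

16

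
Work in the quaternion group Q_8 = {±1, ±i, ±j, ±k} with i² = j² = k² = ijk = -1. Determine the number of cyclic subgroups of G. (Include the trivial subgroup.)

A cyclic subgroup of order d is generated by each of its φ(d) elements of order d, so the cyclic subgroups of order d number (#elements of order d)/φ(d).
Cyclic subgroups by order — order 1: 1; order 2: 1; order 4: 3.
Total: 5.

5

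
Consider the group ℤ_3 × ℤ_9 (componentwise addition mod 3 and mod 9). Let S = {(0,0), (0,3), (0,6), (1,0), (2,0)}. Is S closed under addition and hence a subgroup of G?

No

|S| = 5 does not divide |G| = 27, so by Lagrange S is not a subgroup.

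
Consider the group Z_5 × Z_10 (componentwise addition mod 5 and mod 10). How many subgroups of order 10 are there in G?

|G| = 50 and 10 | 50, so subgroups of order 10 are possible by Lagrange.
The subgroups of order 10 are: {(0,0), (0,1), (0,2), (0,3), (0,4), (0,5), (0,6), (0,7), (0,8), (0,9)}; {(0,0), (0,5), (1,0), (1,5), (2,0), (2,5), (3,0), (3,5), (4,0), (4,5)}; {(0,0), (0,5), (1,1), (1,6), (2,2), (2,7), (3,3), (3,8), (4,4), (4,9)}; {(0,0), (0,5), (1,2), (1,7), (2,4), (2,9), (3,1), (3,6), (4,3), (4,8)}; … (6 in all).
So G has 6 subgroups of order 10.

6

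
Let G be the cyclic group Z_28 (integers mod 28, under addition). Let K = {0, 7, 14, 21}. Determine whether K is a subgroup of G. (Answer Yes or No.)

Yes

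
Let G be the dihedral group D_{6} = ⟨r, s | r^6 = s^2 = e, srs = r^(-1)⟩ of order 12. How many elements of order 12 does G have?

No element of G has order 12 (even though 12 | 12).

0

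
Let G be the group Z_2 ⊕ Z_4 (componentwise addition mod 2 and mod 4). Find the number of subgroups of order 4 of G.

|G| = 8 and 4 | 8, so subgroups of order 4 are possible by Lagrange.
The subgroups of order 4 are: {(0,0), (0,1), (0,2), (0,3)}; {(0,0), (0,2), (1,0), (1,2)}; {(0,0), (0,2), (1,1), (1,3)}.
So G has 3 subgroups of order 4.

3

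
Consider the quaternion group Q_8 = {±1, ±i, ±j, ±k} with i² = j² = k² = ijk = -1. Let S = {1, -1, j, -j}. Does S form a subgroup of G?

Yes

|S| = 4 divides |G| = 8, consistent with Lagrange.
S contains the identity, every element's inverse is in S, and S is closed under ·: it is a subgroup.
In fact S = ⟨j⟩.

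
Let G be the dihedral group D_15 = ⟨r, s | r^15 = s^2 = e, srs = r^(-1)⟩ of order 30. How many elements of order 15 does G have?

The elements of order 15 are: r, r^2, r^4, r^7, r^8, r^11, r^13, r^14.
That's 8.

8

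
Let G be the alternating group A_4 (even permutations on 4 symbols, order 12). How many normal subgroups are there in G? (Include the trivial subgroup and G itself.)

3

G has 10 subgroups. Checking conjugation-invariance by order — order 1: 1/1 normal; order 2: 0/3 normal; order 3: 0/4 normal; order 4: 1/1 normal; order 12: 1/1 normal.
Total normal subgroups: 3.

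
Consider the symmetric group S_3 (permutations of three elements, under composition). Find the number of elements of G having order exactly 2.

The elements of order 2 are: (2 3), (1 2), (1 3).
That's 3.

3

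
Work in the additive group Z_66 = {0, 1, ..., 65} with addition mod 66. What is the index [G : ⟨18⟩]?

6

|⟨18⟩| = 11 and |G| = 66.
By Lagrange, [G : H] = |G|/|H| = 66/11 = 6.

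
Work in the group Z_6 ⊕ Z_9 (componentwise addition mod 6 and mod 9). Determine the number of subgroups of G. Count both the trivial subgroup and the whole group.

|G| = 54, so by Lagrange every subgroup order divides 54. Divisors: 1, 2, 3, 6, 9, 18, 27, 54.
Subgroups by order — order 1: 1; order 2: 1; order 3: 4; order 6: 4; order 9: 4; order 18: 4; order 27: 1; order 54: 1.
Total: 1 + 1 + 4 + 4 + 4 + 4 + 1 + 1 = 20.

20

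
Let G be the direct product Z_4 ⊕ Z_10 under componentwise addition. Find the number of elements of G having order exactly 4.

4

An element (a,b) has order lcm(ord(a), ord(b)); count pairs with lcm equal to 4.
Enumerating gives 4 such elements.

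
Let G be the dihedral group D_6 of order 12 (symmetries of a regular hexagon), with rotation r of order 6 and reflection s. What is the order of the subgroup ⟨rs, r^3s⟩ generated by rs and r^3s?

6

|⟨rs⟩| = 2 and |⟨r^3s⟩| = 2, so |H| is a multiple of lcm(2, 2) = 2 and divides |G| = 12.
Closing under the operation: H = {e, r^2, r^4, rs, r^3s, r^5s}, so |H| = 6.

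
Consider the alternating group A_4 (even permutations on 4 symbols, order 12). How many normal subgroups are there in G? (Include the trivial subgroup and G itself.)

3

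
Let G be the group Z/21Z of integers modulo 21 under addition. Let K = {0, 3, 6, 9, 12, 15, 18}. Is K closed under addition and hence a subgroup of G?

|K| = 7 divides |G| = 21, consistent with Lagrange.
K contains the identity, every element's inverse is in K, and K is closed under +: it is a subgroup.
In fact K = ⟨18⟩.

Yes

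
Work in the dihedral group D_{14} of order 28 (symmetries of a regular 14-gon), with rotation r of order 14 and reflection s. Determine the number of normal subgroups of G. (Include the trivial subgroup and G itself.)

7

G has 28 subgroups. Checking conjugation-invariance by order — order 1: 1/1 normal; order 2: 1/15 normal; order 4: 0/7 normal; order 7: 1/1 normal; order 14: 3/3 normal; order 28: 1/1 normal.
Total normal subgroups: 7.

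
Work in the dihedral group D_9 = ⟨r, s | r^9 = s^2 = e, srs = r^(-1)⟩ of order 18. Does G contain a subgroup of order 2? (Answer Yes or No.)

Yes

2 | 18. A subgroup of order 2 is {e, r^2s}.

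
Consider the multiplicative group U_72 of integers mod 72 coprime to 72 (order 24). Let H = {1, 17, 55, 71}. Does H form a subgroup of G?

Yes

|H| = 4 divides |G| = 24, consistent with Lagrange.
H contains the identity, every element's inverse is in H, and H is closed under ·: it is a subgroup.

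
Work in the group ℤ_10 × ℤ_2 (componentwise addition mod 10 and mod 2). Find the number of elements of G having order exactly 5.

An element (a,b) has order lcm(ord(a), ord(b)); count pairs with lcm equal to 5.
Enumerating gives 4 such elements.

4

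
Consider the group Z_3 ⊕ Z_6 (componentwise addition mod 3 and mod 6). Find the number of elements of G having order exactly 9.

0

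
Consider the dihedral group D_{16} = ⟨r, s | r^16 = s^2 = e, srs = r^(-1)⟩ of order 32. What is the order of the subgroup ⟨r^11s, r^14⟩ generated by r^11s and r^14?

|⟨r^11s⟩| = 2 and |⟨r^14⟩| = 8, so |H| is a multiple of lcm(2, 8) = 8 and divides |G| = 32.
Closing under the operation: H = {e, r^2, r^4, r^6, r^8, r^10, r^12, r^14, rs, r^3s, r^5s, r^7s, r^9s, r^11s, r^13s, r^15s}, so |H| = 16.

16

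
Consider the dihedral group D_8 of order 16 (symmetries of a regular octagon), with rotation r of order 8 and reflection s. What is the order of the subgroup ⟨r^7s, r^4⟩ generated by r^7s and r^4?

4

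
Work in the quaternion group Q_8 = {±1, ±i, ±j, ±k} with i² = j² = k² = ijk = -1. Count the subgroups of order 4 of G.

|G| = 8 and 4 | 8, so subgroups of order 4 are possible by Lagrange.
The subgroups of order 4 are: {1, -1, i, -i}; {1, -1, j, -j}; {1, -1, k, -k}.
So G has 3 subgroups of order 4.

3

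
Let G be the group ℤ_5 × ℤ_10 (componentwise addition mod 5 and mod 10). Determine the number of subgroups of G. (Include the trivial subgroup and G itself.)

16

|G| = 50, so by Lagrange every subgroup order divides 50. Divisors: 1, 2, 5, 10, 25, 50.
Subgroups by order — order 1: 1; order 2: 1; order 5: 6; order 10: 6; order 25: 1; order 50: 1.
Total: 1 + 1 + 6 + 6 + 1 + 1 = 16.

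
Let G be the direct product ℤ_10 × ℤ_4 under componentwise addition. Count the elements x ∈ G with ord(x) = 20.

16

An element (a,b) has order lcm(ord(a), ord(b)); count pairs with lcm equal to 20.
Enumerating gives 16 such elements.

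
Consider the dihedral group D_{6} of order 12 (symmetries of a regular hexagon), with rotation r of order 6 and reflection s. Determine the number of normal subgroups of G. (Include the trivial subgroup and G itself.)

G has 16 subgroups. Checking conjugation-invariance by order — order 1: 1/1 normal; order 2: 1/7 normal; order 3: 1/1 normal; order 4: 0/3 normal; order 6: 3/3 normal; order 12: 1/1 normal.
Total normal subgroups: 7.

7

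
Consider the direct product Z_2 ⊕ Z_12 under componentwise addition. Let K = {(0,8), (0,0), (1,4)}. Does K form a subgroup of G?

(0,8) ∈ K but its inverse (0,4) ∉ K, so K is not a subgroup.

No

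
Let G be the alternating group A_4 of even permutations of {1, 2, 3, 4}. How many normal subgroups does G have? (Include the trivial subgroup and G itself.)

3

G has 10 subgroups. Checking conjugation-invariance by order — order 1: 1/1 normal; order 2: 0/3 normal; order 3: 0/4 normal; order 4: 1/1 normal; order 12: 1/1 normal.
Total normal subgroups: 3.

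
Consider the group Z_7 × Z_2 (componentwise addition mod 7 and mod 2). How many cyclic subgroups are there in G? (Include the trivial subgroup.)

Group the elements of G by the cyclic subgroup they generate; each cyclic subgroup of order d accounts for φ(d) elements.
Cyclic subgroups by order — order 1: 1; order 2: 1; order 7: 1; order 14: 1.
Total: 4.

4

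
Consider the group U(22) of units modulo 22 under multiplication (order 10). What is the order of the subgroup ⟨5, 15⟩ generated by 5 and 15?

|⟨5⟩| = 5 and |⟨15⟩| = 5, so |H| is a multiple of lcm(5, 5) = 5 and divides |G| = 10.
Closing under the operation: H = {1, 3, 5, 9, 15}, so |H| = 5.

5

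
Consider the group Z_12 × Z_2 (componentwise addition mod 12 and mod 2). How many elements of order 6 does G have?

An element (a,b) has order lcm(ord(a), ord(b)); count pairs with lcm equal to 6.
Enumerating gives 6 such elements.

6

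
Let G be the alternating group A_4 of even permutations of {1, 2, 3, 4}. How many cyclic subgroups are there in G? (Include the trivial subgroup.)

Each element a generates a cyclic subgroup ⟨a⟩; distinct elements may generate the same one (a cyclic group of order d has φ(d) generators).
Cyclic subgroups by order — order 1: 1; order 2: 3; order 3: 4.
Total: 8.

8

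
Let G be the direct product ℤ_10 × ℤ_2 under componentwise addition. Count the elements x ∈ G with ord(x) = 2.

An element (a,b) has order lcm(ord(a), ord(b)); count pairs with lcm equal to 2.
Enumerating gives 3 such elements.

3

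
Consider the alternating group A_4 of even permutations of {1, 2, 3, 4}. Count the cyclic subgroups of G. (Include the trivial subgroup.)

8

A cyclic subgroup of order d is generated by each of its φ(d) elements of order d, so the cyclic subgroups of order d number (#elements of order d)/φ(d).
Cyclic subgroups by order — order 1: 1; order 2: 3; order 3: 4.
Total: 8.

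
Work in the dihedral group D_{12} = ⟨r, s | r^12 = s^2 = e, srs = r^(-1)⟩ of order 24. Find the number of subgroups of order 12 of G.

3

|G| = 24 and 12 | 24, so subgroups of order 12 are possible by Lagrange.
The subgroups of order 12 are: {e, r, r^2, r^3, r^4, r^5, r^6, r^7, r^8, r^9, r^10, r^11}; {e, r^2, r^4, r^6, r^8, r^10, s, r^2s, r^4s, r^6s, r^8s, r^10s}; {e, r^2, r^4, r^6, r^8, r^10, rs, r^3s, r^5s, r^7s, r^9s, r^11s}.
So G has 3 subgroups of order 12.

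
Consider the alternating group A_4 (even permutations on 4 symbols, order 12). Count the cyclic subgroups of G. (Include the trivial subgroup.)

Group the elements of G by the cyclic subgroup they generate; each cyclic subgroup of order d accounts for φ(d) elements.
Cyclic subgroups by order — order 1: 1; order 2: 3; order 3: 4.
Total: 8.

8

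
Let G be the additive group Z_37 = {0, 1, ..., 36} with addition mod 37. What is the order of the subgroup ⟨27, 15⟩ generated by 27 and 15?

37

|⟨27⟩| = 37 and |⟨15⟩| = 37, so |H| is a multiple of lcm(37, 37) = 37 and divides |G| = 37.
Closing {27, 15} under the group operation gives all of G, so |H| = 37.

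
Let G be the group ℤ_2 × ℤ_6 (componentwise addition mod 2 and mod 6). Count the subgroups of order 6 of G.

3

|G| = 12 and 6 | 12, so subgroups of order 6 are possible by Lagrange.
The subgroups of order 6 are: {(0,0), (0,1), (0,2), (0,3), (0,4), (0,5)}; {(0,0), (0,2), (0,4), (1,0), (1,2), (1,4)}; {(0,0), (0,2), (0,4), (1,1), (1,3), (1,5)}.
So G has 3 subgroups of order 6.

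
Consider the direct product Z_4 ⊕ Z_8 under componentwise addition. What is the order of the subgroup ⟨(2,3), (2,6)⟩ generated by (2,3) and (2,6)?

16

|⟨(2,3)⟩| = 8 and |⟨(2,6)⟩| = 4, so |H| is a multiple of lcm(8, 4) = 8 and divides |G| = 32.
Closing under the operation: H = {(0,0), (0,1), (0,2), (0,3), (0,4), (0,5), (0,6), (0,7), (2,0), (2,1), (2,2), (2,3), (2,4), (2,5), (2,6), (2,7)}, so |H| = 16.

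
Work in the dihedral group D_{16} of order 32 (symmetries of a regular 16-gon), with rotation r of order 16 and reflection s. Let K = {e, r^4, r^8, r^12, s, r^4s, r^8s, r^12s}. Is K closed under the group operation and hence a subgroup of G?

|K| = 8 divides |G| = 32, consistent with Lagrange.
K contains the identity, every element's inverse is in K, and K is closed under ·: it is a subgroup.

Yes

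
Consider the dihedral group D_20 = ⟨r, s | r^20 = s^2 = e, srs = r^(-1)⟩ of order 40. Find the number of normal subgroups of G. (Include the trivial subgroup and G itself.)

9

G has 48 subgroups. Checking conjugation-invariance by order — order 1: 1/1 normal; order 2: 1/21 normal; order 4: 1/11 normal; order 5: 1/1 normal; order 8: 0/5 normal; order 10: 1/5 normal; order 20: 3/3 normal; order 40: 1/1 normal.
Total normal subgroups: 9.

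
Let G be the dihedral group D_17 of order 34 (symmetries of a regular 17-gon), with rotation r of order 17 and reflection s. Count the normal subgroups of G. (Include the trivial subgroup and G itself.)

G has 20 subgroups. Checking conjugation-invariance by order — order 1: 1/1 normal; order 2: 0/17 normal; order 17: 1/1 normal; order 34: 1/1 normal.
Total normal subgroups: 3.

3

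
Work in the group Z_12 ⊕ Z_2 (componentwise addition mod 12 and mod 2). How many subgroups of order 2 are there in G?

|G| = 24 and 2 | 24, so subgroups of order 2 are possible by Lagrange.
The subgroups of order 2 are: {(0,0), (0,1)}; {(0,0), (6,0)}; {(0,0), (6,1)}.
So G has 3 subgroups of order 2.

3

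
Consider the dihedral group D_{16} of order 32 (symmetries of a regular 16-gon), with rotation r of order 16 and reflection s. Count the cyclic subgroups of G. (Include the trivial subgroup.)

21

A cyclic subgroup of order d is generated by each of its φ(d) elements of order d, so the cyclic subgroups of order d number (#elements of order d)/φ(d).
Cyclic subgroups by order — order 1: 1; order 2: 17; order 4: 1; order 8: 1; order 16: 1.
Total: 21.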